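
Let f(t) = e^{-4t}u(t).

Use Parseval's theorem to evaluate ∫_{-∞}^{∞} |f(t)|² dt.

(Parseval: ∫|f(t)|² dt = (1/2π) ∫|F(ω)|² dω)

∫|f(t)|² dt = \frac{1}{8}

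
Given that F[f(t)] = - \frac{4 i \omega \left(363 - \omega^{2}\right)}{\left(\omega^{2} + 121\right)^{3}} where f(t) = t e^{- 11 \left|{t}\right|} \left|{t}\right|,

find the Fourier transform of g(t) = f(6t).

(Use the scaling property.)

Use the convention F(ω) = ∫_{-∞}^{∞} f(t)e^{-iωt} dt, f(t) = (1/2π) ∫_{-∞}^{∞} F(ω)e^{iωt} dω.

F[g](ω) = \frac{144 i \omega \left(\omega^{2} - 13068\right)}{\left(\omega^{2} + 4356\right)^{3}}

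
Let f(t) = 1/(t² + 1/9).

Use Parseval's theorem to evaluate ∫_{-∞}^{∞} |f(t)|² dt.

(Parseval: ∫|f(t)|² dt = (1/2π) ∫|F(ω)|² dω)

∫|f(t)|² dt = \frac{27 \pi}{2}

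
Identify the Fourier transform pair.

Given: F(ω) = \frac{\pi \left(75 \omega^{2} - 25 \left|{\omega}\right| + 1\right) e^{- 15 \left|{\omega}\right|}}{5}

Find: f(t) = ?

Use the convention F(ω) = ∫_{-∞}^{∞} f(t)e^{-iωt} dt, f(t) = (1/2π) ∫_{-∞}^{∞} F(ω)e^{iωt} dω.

f(t) = \frac{8 t^{4}}{\left(t^{2} + 225\right)^{3}}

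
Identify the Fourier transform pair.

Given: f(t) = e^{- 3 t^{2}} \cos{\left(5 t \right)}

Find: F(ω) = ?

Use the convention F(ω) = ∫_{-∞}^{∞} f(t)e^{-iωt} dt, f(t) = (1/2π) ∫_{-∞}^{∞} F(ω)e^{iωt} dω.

F(ω) = \frac{\sqrt{3} \sqrt{\pi} \left(e^{\frac{5 \omega}{3}} + 1\right) e^{- \frac{\omega^{2}}{12} - \frac{5 \omega}{6} - \frac{25}{12}}}{6}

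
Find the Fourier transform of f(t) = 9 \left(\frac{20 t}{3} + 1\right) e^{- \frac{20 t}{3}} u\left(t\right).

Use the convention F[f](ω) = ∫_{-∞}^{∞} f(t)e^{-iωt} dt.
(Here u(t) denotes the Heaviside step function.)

F(ω) = \frac{27 \left(- 3 i \omega - 40\right)}{9 \omega^{2} - 120 i \omega - 400}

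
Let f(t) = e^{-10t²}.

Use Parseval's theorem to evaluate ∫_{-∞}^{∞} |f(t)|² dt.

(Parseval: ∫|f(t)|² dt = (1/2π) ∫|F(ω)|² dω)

∫|f(t)|² dt = \frac{\sqrt{5} \sqrt{\pi}}{10}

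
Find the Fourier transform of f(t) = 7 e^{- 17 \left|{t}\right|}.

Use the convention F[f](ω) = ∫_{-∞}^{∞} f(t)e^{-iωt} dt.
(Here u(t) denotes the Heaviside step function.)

F(ω) = \frac{238}{\omega^{2} + 289}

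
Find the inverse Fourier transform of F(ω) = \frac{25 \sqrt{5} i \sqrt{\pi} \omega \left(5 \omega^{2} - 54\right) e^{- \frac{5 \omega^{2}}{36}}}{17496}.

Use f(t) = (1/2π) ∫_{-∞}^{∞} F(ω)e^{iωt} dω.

f(t) = t^{3} e^{- \frac{9 t^{2}}{5}}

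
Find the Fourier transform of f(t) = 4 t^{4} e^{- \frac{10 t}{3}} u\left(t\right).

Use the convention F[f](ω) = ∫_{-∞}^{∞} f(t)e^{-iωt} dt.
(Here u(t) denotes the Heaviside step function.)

F(ω) = \frac{23328}{\left(3 i \omega + 10\right)^{5}}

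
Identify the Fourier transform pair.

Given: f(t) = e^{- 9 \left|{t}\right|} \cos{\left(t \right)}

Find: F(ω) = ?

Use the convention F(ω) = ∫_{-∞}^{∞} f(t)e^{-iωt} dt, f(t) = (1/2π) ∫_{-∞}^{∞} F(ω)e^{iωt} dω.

F(ω) = \frac{18 \left(\omega^{2} + 82\right)}{\omega^{4} + 160 \omega^{2} + 6724}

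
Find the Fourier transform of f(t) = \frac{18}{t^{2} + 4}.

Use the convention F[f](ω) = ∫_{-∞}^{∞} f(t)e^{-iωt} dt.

F(ω) = 9 \pi e^{- 2 \left|{\omega}\right|}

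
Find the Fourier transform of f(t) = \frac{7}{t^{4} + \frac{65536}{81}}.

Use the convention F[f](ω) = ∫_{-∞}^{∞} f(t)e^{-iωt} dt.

F(ω) = \frac{189 \pi e^{- \frac{8 \sqrt{2} \left|{\omega}\right|}{3}} \sin{\left(\frac{8 \sqrt{2} \left|{\omega}\right|}{3} + \frac{\pi}{4} \right)}}{4096}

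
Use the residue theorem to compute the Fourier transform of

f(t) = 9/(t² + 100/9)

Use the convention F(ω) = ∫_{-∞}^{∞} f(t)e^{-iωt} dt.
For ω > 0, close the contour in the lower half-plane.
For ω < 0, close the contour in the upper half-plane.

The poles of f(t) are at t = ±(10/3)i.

Let g(z) = f(z)e^{-iωz}; for large |z| the factor e^{-iωz} decays in the lower half-plane when ω > 0 and in the upper half-plane when ω < 0.

Case ω > 0 (lower half-plane, clockwise contour ⇒ F(ω) = -2πi·ΣRes):
  Res_{z = - \frac{10 i}{3}} g(z) = \frac{27 i e^{- \frac{10 \omega}{3}}}{20}
  F(ω) = -2πi·ΣRes = \frac{27 \pi e^{- \frac{10 \omega}{3}}}{10}

Case ω < 0 (upper half-plane, counterclockwise contour ⇒ F(ω) = +2πi·ΣRes):
  Res_{z = \frac{10 i}{3}} g(z) = - \frac{27 i e^{\frac{10 \omega}{3}}}{20}
  F(ω) = 2πi·ΣRes = \frac{27 \pi e^{\frac{10 \omega}{3}}}{10}

Both cases combine into a single formula in |ω|:

F(ω) = \frac{27 \pi e^{- \frac{10 \left|{\omega}\right|}{3}}}{10}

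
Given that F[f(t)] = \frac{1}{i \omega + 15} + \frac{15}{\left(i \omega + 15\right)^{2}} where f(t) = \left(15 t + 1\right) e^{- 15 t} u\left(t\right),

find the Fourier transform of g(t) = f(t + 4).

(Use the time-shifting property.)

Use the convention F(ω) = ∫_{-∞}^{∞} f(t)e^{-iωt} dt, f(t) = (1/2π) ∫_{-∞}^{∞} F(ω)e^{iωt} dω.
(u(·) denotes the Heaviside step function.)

F[g](ω) = \frac{\left(- i \omega - 30\right) e^{4 i \omega}}{\omega^{2} - 30 i \omega - 225}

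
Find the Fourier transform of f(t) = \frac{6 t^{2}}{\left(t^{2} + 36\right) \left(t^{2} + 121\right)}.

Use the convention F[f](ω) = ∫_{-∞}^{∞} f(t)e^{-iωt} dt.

F(ω) = \frac{6 \pi \left(11 - 6 e^{5 \left|{\omega}\right|}\right) e^{- 11 \left|{\omega}\right|}}{85}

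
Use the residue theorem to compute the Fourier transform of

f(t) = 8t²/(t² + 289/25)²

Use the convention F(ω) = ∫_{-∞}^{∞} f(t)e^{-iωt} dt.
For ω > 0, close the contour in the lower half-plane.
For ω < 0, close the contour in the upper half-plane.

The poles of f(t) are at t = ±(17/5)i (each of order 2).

Let g(z) = f(z)e^{-iωz}; for large |z| the factor e^{-iωz} decays in the lower half-plane when ω > 0 and in the upper half-plane when ω < 0.

Case ω > 0 (lower half-plane, clockwise contour ⇒ F(ω) = -2πi·ΣRes):
  Res_{z = - \frac{17 i}{5}} g(z) = i \left(\frac{10}{17} - 2 \omega\right) e^{- \frac{17 \omega}{5}} (pole of order 2)
  F(ω) = -2πi·ΣRes = \frac{4 \pi \left(5 - 17 \omega\right) e^{- \frac{17 \omega}{5}}}{17}

Case ω < 0 (upper half-plane, counterclockwise contour ⇒ F(ω) = +2πi·ΣRes):
  Res_{z = \frac{17 i}{5}} g(z) = i \left(- 2 \omega - \frac{10}{17}\right) e^{\frac{17 \omega}{5}} (pole of order 2)
  F(ω) = 2πi·ΣRes = \frac{4 \pi \left(17 \omega + 5\right) e^{\frac{17 \omega}{5}}}{17}

Both cases combine into a single formula in |ω|:

F(ω) = \frac{4 \pi \left(5 - 17 \left|{\omega}\right|\right) e^{- \frac{17 \left|{\omega}\right|}{5}}}{17}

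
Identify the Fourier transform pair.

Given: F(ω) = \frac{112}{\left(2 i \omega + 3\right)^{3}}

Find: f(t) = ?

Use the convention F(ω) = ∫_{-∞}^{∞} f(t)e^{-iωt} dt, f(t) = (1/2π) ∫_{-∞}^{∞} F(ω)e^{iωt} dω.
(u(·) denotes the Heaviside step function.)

f(t) = 7 t^{2} e^{- \frac{3 t}{2}} u\left(t\right)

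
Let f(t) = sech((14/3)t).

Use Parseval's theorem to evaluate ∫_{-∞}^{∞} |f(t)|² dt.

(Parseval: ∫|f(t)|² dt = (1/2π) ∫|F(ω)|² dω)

∫|f(t)|² dt = \frac{3}{7}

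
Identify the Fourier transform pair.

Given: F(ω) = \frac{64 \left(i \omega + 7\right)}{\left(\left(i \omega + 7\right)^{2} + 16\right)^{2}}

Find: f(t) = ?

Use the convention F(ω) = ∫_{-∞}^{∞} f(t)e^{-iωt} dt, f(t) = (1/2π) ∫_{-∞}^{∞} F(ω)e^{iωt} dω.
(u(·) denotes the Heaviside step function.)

f(t) = 8 t e^{- 7 t} \sin{\left(4 t \right)} u\left(t\right)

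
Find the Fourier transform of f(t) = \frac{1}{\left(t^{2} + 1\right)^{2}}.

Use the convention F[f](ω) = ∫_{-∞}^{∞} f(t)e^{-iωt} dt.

F(ω) = \frac{\pi \left(\left|{\omega}\right| + 1\right) e^{- \left|{\omega}\right|}}{2}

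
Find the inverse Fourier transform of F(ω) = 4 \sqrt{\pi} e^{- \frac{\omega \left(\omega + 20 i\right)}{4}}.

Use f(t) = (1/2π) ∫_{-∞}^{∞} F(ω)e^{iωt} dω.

f(t) = 4 e^{- \left(t - 5\right)^{2}}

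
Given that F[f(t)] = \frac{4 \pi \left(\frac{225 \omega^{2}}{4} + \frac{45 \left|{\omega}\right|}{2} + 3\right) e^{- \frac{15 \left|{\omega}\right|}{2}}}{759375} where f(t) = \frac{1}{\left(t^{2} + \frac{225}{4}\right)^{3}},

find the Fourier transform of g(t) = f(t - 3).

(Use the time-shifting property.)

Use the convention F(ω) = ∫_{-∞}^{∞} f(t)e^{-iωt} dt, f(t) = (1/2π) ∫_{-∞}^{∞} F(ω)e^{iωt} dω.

F[g](ω) = \frac{\pi \left(75 \omega^{2} + 30 \left|{\omega}\right| + 4\right) e^{- 3 i \omega - \frac{15 \left|{\omega}\right|}{2}}}{253125}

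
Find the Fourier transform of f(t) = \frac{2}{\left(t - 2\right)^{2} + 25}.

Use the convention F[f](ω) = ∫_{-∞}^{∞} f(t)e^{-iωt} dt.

F(ω) = \frac{2 \pi e^{- 2 i \omega - 5 \left|{\omega}\right|}}{5}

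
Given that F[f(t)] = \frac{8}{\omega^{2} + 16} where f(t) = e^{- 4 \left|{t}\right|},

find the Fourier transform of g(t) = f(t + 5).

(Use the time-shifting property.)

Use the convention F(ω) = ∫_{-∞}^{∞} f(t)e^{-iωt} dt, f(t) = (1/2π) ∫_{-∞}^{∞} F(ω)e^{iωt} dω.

F[g](ω) = \frac{8 e^{5 i \omega}}{\omega^{2} + 16}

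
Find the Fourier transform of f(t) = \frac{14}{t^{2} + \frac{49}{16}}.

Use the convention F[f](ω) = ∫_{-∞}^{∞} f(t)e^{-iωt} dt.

F(ω) = 8 \pi e^{- \frac{7 \left|{\omega}\right|}{4}}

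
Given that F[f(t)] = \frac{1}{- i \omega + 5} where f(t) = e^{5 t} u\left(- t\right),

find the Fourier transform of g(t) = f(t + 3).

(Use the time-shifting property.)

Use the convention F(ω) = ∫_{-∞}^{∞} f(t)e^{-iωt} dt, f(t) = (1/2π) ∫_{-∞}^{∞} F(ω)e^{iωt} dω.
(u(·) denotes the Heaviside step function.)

F[g](ω) = - \frac{e^{3 i \omega}}{i \omega - 5}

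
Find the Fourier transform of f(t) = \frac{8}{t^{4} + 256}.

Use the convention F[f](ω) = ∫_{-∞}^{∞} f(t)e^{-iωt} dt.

F(ω) = \frac{\pi e^{- 2 \sqrt{2} \left|{\omega}\right|} \sin{\left(2 \sqrt{2} \left|{\omega}\right| + \frac{\pi}{4} \right)}}{8}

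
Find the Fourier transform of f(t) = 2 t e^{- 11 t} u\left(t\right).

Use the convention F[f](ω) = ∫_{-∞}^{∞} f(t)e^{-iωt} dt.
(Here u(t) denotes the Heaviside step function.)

F(ω) = \frac{2}{\left(i \omega + 11\right)^{2}}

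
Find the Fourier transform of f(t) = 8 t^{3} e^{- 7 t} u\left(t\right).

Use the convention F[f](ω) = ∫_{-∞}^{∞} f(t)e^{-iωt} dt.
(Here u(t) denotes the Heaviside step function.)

F(ω) = \frac{48}{\left(i \omega + 7\right)^{4}}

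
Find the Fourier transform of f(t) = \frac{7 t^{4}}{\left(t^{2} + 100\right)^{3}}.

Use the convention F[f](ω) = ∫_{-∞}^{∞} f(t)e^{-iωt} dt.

F(ω) = \frac{7 \pi \left(100 \omega^{2} - 50 \left|{\omega}\right| + 3\right) e^{- 10 \left|{\omega}\right|}}{80}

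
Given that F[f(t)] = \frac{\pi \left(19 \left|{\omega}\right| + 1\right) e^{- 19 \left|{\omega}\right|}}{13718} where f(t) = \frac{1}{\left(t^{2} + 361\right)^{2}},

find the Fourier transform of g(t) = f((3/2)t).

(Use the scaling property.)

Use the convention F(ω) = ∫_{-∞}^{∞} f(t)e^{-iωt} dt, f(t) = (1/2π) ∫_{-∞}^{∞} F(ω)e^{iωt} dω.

F[g](ω) = \frac{\pi \left(38 \left|{\omega}\right| + 3\right) e^{- \frac{38 \left|{\omega}\right|}{3}}}{61731}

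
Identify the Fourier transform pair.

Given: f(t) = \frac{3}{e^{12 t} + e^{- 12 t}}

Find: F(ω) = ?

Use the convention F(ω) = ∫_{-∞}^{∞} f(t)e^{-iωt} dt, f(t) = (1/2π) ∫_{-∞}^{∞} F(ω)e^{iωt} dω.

F(ω) = \frac{\pi}{8 \cosh{\left(\frac{\pi \omega}{24} \right)}}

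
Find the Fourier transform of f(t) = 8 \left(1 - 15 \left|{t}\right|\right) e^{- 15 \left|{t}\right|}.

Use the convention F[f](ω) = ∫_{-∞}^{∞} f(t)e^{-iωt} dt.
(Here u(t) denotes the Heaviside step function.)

F(ω) = \frac{480 \omega^{2}}{\left(\omega^{2} + 225\right)^{2}}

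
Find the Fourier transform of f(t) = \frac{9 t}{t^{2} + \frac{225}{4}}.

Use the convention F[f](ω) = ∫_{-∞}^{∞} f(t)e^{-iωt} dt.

F(ω) = - 9 i \pi e^{- \frac{15 \left|{\omega}\right|}{2}} \operatorname{sign}{\left(\omega \right)}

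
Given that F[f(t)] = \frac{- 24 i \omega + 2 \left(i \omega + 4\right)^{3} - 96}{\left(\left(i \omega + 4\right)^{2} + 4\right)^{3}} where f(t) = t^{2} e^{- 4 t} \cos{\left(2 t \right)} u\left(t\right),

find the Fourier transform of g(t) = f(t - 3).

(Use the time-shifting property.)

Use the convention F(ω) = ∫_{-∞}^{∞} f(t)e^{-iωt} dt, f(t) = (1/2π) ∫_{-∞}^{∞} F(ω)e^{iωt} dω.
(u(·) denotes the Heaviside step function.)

F[g](ω) = \frac{2 \left(- 12 i \omega + \left(i \omega + 4\right)^{3} - 48\right) e^{- 3 i \omega}}{\left(\left(i \omega + 4\right)^{2} + 4\right)^{3}}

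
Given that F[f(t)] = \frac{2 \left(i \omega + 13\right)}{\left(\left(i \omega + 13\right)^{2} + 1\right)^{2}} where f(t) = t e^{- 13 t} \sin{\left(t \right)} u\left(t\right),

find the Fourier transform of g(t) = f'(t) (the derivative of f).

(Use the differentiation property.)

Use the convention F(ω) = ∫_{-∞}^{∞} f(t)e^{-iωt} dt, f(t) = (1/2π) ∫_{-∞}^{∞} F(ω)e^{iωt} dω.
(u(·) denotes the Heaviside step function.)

F[g](ω) = \frac{2 i \omega \left(i \omega + 13\right)}{\left(\left(i \omega + 13\right)^{2} + 1\right)^{2}}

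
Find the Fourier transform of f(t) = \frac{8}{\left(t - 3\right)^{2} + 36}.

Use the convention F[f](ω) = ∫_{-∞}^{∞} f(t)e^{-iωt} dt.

F(ω) = \frac{4 \pi e^{- 3 i \omega - 6 \left|{\omega}\right|}}{3}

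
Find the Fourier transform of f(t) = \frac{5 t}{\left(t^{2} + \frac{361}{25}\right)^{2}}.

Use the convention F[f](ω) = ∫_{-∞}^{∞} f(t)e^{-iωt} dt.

F(ω) = - \frac{25 i \pi \omega e^{- \frac{19 \left|{\omega}\right|}{5}}}{38}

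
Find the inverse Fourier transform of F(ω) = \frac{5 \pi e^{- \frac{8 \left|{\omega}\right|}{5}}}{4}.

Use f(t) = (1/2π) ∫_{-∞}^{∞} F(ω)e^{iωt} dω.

f(t) = \frac{2}{t^{2} + \frac{64}{25}}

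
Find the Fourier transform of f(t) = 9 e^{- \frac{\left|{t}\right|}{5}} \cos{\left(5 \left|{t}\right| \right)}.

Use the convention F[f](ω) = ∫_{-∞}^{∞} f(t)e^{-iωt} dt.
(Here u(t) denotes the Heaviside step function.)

F(ω) = \frac{90 \left(25 \omega^{2} + 626\right)}{625 \omega^{4} - 31200 \omega^{2} + 391876}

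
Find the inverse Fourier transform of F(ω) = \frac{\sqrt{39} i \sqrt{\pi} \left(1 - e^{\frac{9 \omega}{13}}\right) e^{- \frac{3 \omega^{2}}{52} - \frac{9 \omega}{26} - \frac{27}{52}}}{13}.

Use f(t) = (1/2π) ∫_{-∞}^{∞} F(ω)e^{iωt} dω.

f(t) = 2 e^{- \frac{13 t^{2}}{3}} \sin{\left(3 t \right)}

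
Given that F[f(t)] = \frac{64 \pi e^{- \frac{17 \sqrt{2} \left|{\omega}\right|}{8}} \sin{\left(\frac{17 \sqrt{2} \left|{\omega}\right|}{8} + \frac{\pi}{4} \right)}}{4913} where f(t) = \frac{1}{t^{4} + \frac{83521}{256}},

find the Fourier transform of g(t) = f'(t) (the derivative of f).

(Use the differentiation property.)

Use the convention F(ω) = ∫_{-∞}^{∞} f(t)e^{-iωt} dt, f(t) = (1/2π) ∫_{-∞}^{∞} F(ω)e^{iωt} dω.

F[g](ω) = \frac{64 i \pi \omega e^{- \frac{17 \sqrt{2} \left|{\omega}\right|}{8}} \sin{\left(\frac{17 \sqrt{2} \left|{\omega}\right|}{8} + \frac{\pi}{4} \right)}}{4913}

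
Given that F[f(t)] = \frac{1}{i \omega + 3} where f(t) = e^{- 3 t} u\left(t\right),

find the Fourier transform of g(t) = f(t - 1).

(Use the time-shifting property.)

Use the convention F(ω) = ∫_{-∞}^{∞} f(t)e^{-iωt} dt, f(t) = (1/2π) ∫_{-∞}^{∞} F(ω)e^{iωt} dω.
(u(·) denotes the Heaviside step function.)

F[g](ω) = \frac{e^{- i \omega}}{i \omega + 3}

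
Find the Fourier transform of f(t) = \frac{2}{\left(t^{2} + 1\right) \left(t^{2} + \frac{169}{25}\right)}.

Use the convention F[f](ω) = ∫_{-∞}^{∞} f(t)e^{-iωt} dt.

F(ω) = \frac{25 \pi e^{- \left|{\omega}\right|}}{72} - \frac{125 \pi e^{- \frac{13 \left|{\omega}\right|}{5}}}{936}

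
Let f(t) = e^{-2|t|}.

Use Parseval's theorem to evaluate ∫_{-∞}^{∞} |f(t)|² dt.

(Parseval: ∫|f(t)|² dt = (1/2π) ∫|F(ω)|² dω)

∫|f(t)|² dt = \frac{1}{2}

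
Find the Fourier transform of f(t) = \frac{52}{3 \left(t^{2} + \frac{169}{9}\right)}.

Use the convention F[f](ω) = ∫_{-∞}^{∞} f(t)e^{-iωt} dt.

F(ω) = 4 \pi e^{- \frac{13 \left|{\omega}\right|}{3}}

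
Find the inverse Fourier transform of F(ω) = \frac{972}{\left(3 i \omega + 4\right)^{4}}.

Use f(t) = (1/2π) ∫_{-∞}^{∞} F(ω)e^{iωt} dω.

f(t) = 2 t^{3} e^{- \frac{4 t}{3}} u\left(t\right)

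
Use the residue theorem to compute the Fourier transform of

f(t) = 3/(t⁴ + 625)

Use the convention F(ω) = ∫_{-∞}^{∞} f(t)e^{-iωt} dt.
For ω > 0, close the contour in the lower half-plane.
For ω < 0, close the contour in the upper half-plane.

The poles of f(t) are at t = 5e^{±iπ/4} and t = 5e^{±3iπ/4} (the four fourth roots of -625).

Let g(z) = f(z)e^{-iωz}; for large |z| the factor e^{-iωz} decays in the lower half-plane when ω > 0 and in the upper half-plane when ω < 0.

Case ω > 0 (lower half-plane, clockwise contour ⇒ F(ω) = -2πi·ΣRes):
  Res_{z = - \frac{5 \sqrt{2}}{2} - \frac{5 \sqrt{2} i}{2}} g(z) = \frac{3 \sqrt{2} i \left(1 - i\right) e^{\frac{5 \sqrt{2} \omega \left(-1 + i\right)}{2}}}{1000}
  Res_{z = \frac{5 \sqrt{2}}{2} - \frac{5 \sqrt{2} i}{2}} g(z) = \frac{3 \sqrt{2} i \left(1 + i\right) e^{- \frac{5 \sqrt{2} \omega \left(1 + i\right)}{2}}}{1000}
  F(ω) = -2πi·ΣRes = \frac{3 \sqrt{2} \pi \left(1 - i\right) \left(e^{5 \sqrt{2} i \omega} + i\right) e^{- \frac{5 \sqrt{2} \omega \left(1 + i\right)}{2}}}{500} = \frac{3 \pi e^{- \frac{5 \sqrt{2} \omega}{2}} \sin{\left(\frac{5 \sqrt{2} \omega}{2} + \frac{\pi}{4} \right)}}{125}

Case ω < 0 (upper half-plane, counterclockwise contour ⇒ F(ω) = +2πi·ΣRes):
  Res_{z = \frac{5 \sqrt{2}}{2} + \frac{5 \sqrt{2} i}{2}} g(z) = \frac{3 \sqrt{2} i \left(-1 + i\right) e^{\frac{5 \sqrt{2} \omega \left(1 - i\right)}{2}}}{1000}
  Res_{z = - \frac{5 \sqrt{2}}{2} + \frac{5 \sqrt{2} i}{2}} g(z) = \frac{3 \sqrt{2} \left(1 - i\right) e^{\frac{5 \sqrt{2} \omega \left(1 + i\right)}{2}}}{1000}
  F(ω) = 2πi·ΣRes = - \frac{3 \sqrt{2} i \pi \left(i \left(1 - i\right) e^{\frac{5 \sqrt{2} \omega \left(1 - i\right)}{2}} - \left(1 - i\right) e^{\frac{5 \sqrt{2} \omega \left(1 + i\right)}{2}}\right)}{500} = \frac{3 \pi e^{\frac{5 \sqrt{2} \omega}{2}} \cos{\left(\frac{5 \sqrt{2} \omega}{2} + \frac{\pi}{4} \right)}}{125}

Both cases combine into a single formula in |ω|:

F(ω) = \frac{3 \pi e^{- \frac{5 \sqrt{2} \left|{\omega}\right|}{2}} \sin{\left(\frac{5 \sqrt{2} \left|{\omega}\right|}{2} + \frac{\pi}{4} \right)}}{125}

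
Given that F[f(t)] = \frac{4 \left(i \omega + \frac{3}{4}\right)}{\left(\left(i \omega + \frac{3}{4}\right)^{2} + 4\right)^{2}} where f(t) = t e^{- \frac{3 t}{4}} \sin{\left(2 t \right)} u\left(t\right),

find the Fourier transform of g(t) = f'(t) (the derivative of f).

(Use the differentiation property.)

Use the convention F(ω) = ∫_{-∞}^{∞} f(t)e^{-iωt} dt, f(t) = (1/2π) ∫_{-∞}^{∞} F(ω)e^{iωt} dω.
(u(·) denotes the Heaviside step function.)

F[g](ω) = \frac{256 i \omega \left(4 i \omega + 3\right)}{\left(\left(4 i \omega + 3\right)^{2} + 64\right)^{2}}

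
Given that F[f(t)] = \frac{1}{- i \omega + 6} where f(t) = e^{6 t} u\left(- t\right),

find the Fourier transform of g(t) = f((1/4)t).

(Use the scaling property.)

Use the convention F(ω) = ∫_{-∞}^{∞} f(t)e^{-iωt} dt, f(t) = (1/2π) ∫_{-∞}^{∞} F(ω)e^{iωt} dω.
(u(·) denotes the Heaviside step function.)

F[g](ω) = - \frac{2}{2 i \omega - 3}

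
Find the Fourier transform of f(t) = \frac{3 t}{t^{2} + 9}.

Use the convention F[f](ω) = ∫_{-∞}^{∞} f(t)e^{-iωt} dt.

F(ω) = - 3 i \pi e^{- 3 \left|{\omega}\right|} \operatorname{sign}{\left(\omega \right)}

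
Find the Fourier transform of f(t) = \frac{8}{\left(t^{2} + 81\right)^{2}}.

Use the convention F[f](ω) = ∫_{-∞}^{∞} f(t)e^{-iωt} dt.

F(ω) = \frac{4 \pi \left(9 \left|{\omega}\right| + 1\right) e^{- 9 \left|{\omega}\right|}}{729}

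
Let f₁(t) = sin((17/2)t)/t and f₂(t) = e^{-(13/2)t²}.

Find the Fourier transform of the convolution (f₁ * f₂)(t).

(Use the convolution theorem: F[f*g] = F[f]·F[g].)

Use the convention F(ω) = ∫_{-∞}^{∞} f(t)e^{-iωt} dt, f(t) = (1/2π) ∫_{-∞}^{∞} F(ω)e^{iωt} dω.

F[f₁*f₂](ω) = \begin{cases} \frac{\sqrt{26} \pi^{\frac{3}{2}} e^{- \frac{\omega^{2}}{26}}}{13} & \text{for}\: \omega > - \frac{17}{2} \wedge \omega < \frac{17}{2} \\0 & \text{otherwise} \end{cases}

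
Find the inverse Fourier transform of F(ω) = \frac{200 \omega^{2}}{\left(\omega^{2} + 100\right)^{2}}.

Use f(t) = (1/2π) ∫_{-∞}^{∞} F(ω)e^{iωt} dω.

f(t) = 5 \left(1 - 10 \left|{t}\right|\right) e^{- 10 \left|{t}\right|}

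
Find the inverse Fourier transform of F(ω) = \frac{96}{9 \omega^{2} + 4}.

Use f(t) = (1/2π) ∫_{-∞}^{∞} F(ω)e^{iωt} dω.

f(t) = 8 e^{- \frac{2 \left|{t}\right|}{3}}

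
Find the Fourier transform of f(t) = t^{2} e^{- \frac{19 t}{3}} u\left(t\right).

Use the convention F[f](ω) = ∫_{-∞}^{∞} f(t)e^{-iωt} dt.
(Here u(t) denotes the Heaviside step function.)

F(ω) = \frac{54}{\left(3 i \omega + 19\right)^{3}}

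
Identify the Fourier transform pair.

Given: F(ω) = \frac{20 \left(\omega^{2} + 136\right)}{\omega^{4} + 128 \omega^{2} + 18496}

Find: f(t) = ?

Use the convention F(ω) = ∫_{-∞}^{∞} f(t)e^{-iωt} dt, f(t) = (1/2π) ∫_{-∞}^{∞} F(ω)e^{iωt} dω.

f(t) = e^{- 10 \left|{t}\right|} \cos{\left(6 \left|{t}\right| \right)}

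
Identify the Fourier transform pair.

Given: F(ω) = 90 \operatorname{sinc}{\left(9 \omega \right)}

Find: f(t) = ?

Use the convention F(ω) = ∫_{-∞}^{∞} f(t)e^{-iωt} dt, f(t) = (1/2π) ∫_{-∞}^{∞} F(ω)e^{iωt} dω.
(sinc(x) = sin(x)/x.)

f(t) = 5 \left(\begin{cases} 1 & \text{for}\: \left|{t}\right| < 9 \\0 & \text{otherwise} \end{cases}\right)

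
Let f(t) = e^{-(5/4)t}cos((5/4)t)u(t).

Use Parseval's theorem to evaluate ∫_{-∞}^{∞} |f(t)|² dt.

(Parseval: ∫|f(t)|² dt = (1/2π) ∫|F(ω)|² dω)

∫|f(t)|² dt = \frac{3}{10}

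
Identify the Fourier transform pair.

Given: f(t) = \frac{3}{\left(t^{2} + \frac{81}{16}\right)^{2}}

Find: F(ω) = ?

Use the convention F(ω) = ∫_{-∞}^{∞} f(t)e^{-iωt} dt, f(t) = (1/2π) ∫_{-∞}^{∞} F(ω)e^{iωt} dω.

F(ω) = \frac{8 \pi \left(9 \left|{\omega}\right| + 4\right) e^{- \frac{9 \left|{\omega}\right|}{4}}}{243}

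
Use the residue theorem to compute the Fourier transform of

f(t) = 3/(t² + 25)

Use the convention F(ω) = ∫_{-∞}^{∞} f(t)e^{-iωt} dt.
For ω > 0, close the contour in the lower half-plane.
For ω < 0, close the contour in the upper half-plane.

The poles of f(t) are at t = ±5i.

Let g(z) = f(z)e^{-iωz}; for large |z| the factor e^{-iωz} decays in the lower half-plane when ω > 0 and in the upper half-plane when ω < 0.

Case ω > 0 (lower half-plane, clockwise contour ⇒ F(ω) = -2πi·ΣRes):
  Res_{z = - 5 i} g(z) = \frac{3 i e^{- 5 \omega}}{10}
  F(ω) = -2πi·ΣRes = \frac{3 \pi e^{- 5 \omega}}{5}

Case ω < 0 (upper half-plane, counterclockwise contour ⇒ F(ω) = +2πi·ΣRes):
  Res_{z = 5 i} g(z) = - \frac{3 i e^{5 \omega}}{10}
  F(ω) = 2πi·ΣRes = \frac{3 \pi e^{5 \omega}}{5}

Both cases combine into a single formula in |ω|:

F(ω) = \frac{3 \pi e^{- 5 \left|{\omega}\right|}}{5}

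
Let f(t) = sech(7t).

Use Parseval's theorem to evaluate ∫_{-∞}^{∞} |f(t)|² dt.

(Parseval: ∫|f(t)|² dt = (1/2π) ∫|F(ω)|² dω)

∫|f(t)|² dt = \frac{2}{7}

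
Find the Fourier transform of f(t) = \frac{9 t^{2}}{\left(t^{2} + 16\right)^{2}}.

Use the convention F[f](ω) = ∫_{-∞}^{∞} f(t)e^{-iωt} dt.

F(ω) = \frac{9 \pi \left(1 - 4 \left|{\omega}\right|\right) e^{- 4 \left|{\omega}\right|}}{8}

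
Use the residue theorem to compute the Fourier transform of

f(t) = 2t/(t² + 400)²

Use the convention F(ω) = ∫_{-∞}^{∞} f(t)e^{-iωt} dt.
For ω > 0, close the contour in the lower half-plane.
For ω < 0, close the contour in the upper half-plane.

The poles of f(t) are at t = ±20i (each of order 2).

Let g(z) = f(z)e^{-iωz}; for large |z| the factor e^{-iωz} decays in the lower half-plane when ω > 0 and in the upper half-plane when ω < 0.

Case ω > 0 (lower half-plane, clockwise contour ⇒ F(ω) = -2πi·ΣRes):
  Res_{z = - 20 i} g(z) = \frac{\omega e^{- 20 \omega}}{40} (pole of order 2)
  F(ω) = -2πi·ΣRes = - \frac{i \pi \omega e^{- 20 \omega}}{20}

Case ω < 0 (upper half-plane, counterclockwise contour ⇒ F(ω) = +2πi·ΣRes):
  Res_{z = 20 i} g(z) = - \frac{\omega e^{20 \omega}}{40} (pole of order 2)
  F(ω) = 2πi·ΣRes = - \frac{i \pi \omega e^{20 \omega}}{20}

Both cases combine into a single formula in |ω|:

F(ω) = - \frac{i \pi \omega e^{- 20 \left|{\omega}\right|}}{20}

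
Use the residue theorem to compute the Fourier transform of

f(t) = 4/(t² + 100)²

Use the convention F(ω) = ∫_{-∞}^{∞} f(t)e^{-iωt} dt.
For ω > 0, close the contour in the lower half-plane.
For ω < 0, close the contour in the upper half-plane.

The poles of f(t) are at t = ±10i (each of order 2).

Let g(z) = f(z)e^{-iωz}; for large |z| the factor e^{-iωz} decays in the lower half-plane when ω > 0 and in the upper half-plane when ω < 0.

Case ω > 0 (lower half-plane, clockwise contour ⇒ F(ω) = -2πi·ΣRes):
  Res_{z = - 10 i} g(z) = \frac{i \left(10 \omega + 1\right) e^{- 10 \omega}}{1000} (pole of order 2)
  F(ω) = -2πi·ΣRes = \frac{\pi \left(10 \omega + 1\right) e^{- 10 \omega}}{500}

Case ω < 0 (upper half-plane, counterclockwise contour ⇒ F(ω) = +2πi·ΣRes):
  Res_{z = 10 i} g(z) = \frac{i \left(10 \omega - 1\right) e^{10 \omega}}{1000} (pole of order 2)
  F(ω) = 2πi·ΣRes = \frac{\pi \left(1 - 10 \omega\right) e^{10 \omega}}{500}

Both cases combine into a single formula in |ω|:

F(ω) = \frac{\pi \left(10 \left|{\omega}\right| + 1\right) e^{- 10 \left|{\omega}\right|}}{500}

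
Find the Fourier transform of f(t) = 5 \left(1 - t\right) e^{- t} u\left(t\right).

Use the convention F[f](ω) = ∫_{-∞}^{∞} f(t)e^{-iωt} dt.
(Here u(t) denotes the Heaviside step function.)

F(ω) = \frac{5 i \omega}{- \omega^{2} + 2 i \omega + 1}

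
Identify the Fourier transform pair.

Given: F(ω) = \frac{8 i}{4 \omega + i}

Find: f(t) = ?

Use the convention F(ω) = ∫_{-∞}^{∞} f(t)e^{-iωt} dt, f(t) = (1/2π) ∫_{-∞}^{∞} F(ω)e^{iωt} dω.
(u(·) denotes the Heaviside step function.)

f(t) = 2 e^{\frac{t}{4}} u\left(- t\right)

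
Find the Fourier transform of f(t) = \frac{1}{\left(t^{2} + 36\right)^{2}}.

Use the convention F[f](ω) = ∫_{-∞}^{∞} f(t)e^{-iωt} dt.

F(ω) = \frac{\pi \left(6 \left|{\omega}\right| + 1\right) e^{- 6 \left|{\omega}\right|}}{432}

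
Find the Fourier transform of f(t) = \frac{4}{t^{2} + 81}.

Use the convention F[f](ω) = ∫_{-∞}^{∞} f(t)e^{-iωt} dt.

F(ω) = \frac{4 \pi e^{- 9 \left|{\omega}\right|}}{9}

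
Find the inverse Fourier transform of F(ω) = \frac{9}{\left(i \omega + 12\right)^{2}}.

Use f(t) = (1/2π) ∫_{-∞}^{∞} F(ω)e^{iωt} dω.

f(t) = 9 t e^{- 12 t} u\left(t\right)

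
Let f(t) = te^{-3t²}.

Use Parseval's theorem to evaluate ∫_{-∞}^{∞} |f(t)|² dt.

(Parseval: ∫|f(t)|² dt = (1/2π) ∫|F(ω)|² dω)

∫|f(t)|² dt = \frac{\sqrt{6} \sqrt{\pi}}{72}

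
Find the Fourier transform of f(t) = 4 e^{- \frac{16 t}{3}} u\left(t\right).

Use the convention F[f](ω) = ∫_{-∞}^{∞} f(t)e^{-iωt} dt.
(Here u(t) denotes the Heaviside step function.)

F(ω) = \frac{12}{3 i \omega + 16}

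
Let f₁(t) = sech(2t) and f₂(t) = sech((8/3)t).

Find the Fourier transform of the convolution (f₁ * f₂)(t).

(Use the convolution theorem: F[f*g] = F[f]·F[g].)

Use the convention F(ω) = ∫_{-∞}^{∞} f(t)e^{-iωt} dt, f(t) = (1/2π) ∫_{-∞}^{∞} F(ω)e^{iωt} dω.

F[f₁*f₂](ω) = \frac{3 \pi^{2}}{16 \cosh{\left(\frac{3 \pi \omega}{16} \right)} \cosh{\left(\frac{\pi \omega}{4} \right)}}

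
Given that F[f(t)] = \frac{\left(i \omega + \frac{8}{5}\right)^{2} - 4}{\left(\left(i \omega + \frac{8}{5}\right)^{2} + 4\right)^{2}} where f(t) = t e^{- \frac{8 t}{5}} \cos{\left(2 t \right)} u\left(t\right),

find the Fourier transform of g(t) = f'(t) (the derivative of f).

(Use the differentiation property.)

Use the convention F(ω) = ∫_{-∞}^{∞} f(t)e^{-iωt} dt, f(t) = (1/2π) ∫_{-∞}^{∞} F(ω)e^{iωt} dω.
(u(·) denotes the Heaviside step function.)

F[g](ω) = \frac{25 i \omega \left(\left(5 i \omega + 8\right)^{2} - 100\right)}{\left(\left(5 i \omega + 8\right)^{2} + 100\right)^{2}}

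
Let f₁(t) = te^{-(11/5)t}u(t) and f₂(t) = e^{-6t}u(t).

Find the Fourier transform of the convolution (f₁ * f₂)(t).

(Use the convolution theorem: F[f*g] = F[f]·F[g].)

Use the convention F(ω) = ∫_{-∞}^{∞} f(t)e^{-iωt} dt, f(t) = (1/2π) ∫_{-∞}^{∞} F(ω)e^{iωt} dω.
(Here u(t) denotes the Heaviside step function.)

F[f₁*f₂](ω) = \frac{25}{\left(i \omega + 6\right) \left(5 i \omega + 11\right)^{2}}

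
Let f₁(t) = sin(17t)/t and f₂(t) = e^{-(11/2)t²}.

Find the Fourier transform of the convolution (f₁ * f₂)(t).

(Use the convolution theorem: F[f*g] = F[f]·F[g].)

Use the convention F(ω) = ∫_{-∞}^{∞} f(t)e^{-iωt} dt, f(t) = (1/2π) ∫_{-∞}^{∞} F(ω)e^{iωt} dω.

F[f₁*f₂](ω) = \begin{cases} \frac{\sqrt{22} \pi^{\frac{3}{2}} e^{- \frac{\omega^{2}}{22}}}{11} & \text{for}\: \omega > -17 \wedge \omega < 17 \\0 & \text{otherwise} \end{cases}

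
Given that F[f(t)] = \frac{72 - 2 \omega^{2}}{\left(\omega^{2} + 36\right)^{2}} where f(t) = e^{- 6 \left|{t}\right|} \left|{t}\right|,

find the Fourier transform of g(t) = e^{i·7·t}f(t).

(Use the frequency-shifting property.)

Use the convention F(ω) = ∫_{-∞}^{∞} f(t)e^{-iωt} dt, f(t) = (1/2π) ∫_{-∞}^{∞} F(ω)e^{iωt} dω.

F[g](ω) = \frac{2 \left(36 - \left(\omega - 7\right)^{2}\right)}{\left(\left(\omega - 7\right)^{2} + 36\right)^{2}}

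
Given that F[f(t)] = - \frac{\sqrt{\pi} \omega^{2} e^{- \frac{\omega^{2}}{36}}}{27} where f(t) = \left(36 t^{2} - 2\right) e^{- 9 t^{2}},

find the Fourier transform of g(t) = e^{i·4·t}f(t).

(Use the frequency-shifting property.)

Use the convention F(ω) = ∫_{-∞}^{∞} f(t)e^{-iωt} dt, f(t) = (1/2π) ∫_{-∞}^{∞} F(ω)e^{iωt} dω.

F[g](ω) = - \frac{\sqrt{\pi} \left(\omega - 4\right)^{2} e^{- \frac{\left(\omega - 4\right)^{2}}{36}}}{27}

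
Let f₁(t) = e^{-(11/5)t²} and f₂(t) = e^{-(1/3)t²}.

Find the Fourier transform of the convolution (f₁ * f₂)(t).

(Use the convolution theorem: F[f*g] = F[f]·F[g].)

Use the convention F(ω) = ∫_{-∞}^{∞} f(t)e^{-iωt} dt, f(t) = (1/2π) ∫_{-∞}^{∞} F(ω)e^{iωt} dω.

F[f₁*f₂](ω) = \frac{\sqrt{165} \pi e^{- \frac{19 \omega^{2}}{22}}}{11}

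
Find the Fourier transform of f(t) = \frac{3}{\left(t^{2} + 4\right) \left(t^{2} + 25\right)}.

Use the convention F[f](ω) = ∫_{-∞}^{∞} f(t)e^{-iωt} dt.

F(ω) = \frac{\pi \left(5 e^{3 \left|{\omega}\right|} - 2\right) e^{- 5 \left|{\omega}\right|}}{70}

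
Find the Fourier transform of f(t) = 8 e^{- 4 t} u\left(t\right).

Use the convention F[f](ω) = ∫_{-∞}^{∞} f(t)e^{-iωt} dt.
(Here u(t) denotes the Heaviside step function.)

F(ω) = \frac{8}{i \omega + 4}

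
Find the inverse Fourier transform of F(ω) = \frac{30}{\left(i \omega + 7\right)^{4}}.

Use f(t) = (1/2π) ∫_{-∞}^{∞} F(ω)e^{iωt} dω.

f(t) = 5 t^{3} e^{- 7 t} u\left(t\right)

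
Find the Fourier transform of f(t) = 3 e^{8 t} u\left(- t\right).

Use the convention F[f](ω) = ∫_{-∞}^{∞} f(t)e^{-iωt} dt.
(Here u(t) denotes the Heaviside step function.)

F(ω) = - \frac{3}{i \omega - 8}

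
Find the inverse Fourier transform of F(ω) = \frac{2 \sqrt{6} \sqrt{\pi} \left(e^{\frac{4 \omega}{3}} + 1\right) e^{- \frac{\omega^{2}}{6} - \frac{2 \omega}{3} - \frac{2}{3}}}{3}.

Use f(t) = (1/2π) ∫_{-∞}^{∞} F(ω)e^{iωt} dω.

f(t) = 4 e^{- \frac{3 t^{2}}{2}} \cos{\left(2 t \right)}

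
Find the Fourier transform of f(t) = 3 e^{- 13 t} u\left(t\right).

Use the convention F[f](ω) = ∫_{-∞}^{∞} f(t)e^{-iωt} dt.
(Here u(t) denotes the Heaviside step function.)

F(ω) = \frac{3}{i \omega + 13}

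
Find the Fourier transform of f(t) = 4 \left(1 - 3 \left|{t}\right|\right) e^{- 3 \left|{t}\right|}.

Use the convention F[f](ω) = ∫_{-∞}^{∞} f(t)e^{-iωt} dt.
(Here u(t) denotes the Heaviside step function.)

F(ω) = \frac{48 \omega^{2}}{\left(\omega^{2} + 9\right)^{2}}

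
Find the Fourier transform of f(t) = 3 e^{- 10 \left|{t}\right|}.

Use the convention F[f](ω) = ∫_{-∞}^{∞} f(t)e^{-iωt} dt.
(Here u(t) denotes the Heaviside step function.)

F(ω) = \frac{60}{\omega^{2} + 100}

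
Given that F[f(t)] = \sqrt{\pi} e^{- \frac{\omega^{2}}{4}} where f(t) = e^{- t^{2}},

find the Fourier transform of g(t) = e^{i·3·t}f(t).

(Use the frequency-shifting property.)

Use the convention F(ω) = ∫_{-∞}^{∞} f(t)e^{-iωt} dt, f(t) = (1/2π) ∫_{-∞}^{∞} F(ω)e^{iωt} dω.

F[g](ω) = \sqrt{\pi} e^{- \frac{\left(\omega - 3\right)^{2}}{4}}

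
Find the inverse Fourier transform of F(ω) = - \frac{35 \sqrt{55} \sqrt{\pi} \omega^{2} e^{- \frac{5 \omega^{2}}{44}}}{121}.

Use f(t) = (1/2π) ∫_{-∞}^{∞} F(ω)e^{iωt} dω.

f(t) = 7 \left(\frac{44 t^{2}}{5} - 2\right) e^{- \frac{11 t^{2}}{5}}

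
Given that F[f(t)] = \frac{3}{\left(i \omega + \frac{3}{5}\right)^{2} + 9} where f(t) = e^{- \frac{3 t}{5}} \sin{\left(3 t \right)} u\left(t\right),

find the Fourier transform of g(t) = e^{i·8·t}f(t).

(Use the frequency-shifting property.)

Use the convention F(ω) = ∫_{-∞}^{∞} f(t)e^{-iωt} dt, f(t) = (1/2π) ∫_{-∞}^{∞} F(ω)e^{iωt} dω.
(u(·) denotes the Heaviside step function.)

F[g](ω) = \frac{75}{\left(5 i \left(\omega - 8\right) + 3\right)^{2} + 225}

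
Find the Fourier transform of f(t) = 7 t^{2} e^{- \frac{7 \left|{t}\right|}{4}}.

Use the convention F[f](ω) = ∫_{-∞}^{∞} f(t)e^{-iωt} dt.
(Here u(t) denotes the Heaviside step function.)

F(ω) = \frac{12544 \left(49 - 48 \omega^{2}\right)}{\left(16 \omega^{2} + 49\right)^{3}}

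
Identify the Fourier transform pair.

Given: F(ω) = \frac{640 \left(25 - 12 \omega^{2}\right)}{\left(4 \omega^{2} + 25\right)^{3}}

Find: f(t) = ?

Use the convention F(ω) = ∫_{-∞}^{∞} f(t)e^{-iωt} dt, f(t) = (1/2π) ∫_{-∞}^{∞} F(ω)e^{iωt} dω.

f(t) = 4 t^{2} e^{- \frac{5 \left|{t}\right|}{2}}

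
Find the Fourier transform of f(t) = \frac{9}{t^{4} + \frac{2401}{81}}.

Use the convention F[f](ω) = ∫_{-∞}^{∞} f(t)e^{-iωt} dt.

F(ω) = \frac{243 \pi e^{- \frac{7 \sqrt{2} \left|{\omega}\right|}{6}} \sin{\left(\frac{7 \sqrt{2} \left|{\omega}\right|}{6} + \frac{\pi}{4} \right)}}{343}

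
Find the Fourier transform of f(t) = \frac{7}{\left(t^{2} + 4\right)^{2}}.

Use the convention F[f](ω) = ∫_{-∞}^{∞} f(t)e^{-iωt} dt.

F(ω) = \frac{7 \pi \left(2 \left|{\omega}\right| + 1\right) e^{- 2 \left|{\omega}\right|}}{16}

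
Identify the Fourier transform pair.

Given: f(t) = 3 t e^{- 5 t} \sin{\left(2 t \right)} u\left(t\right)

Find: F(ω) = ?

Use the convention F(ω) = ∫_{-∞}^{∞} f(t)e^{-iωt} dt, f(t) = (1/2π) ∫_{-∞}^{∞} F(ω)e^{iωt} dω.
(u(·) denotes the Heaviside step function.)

F(ω) = \frac{12 \left(i \omega + 5\right)}{\left(\left(i \omega + 5\right)^{2} + 4\right)^{2}}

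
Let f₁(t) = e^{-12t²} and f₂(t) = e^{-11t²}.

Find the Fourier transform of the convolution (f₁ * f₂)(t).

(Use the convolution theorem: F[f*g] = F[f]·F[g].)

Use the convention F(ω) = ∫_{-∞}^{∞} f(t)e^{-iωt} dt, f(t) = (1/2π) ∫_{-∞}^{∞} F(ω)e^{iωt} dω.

F[f₁*f₂](ω) = \frac{\sqrt{33} \pi e^{- \frac{23 \omega^{2}}{528}}}{66}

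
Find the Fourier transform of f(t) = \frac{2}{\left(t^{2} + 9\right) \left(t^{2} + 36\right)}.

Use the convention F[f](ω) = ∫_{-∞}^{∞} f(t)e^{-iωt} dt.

F(ω) = \frac{\pi \left(2 e^{3 \left|{\omega}\right|} - 1\right) e^{- 6 \left|{\omega}\right|}}{81}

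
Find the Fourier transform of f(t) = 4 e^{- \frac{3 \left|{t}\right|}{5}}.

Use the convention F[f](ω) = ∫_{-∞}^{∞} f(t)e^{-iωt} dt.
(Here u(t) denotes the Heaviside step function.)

F(ω) = \frac{120}{25 \omega^{2} + 9}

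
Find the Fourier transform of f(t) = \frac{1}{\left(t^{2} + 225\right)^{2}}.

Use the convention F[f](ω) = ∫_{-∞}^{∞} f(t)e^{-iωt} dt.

F(ω) = \frac{\pi \left(15 \left|{\omega}\right| + 1\right) e^{- 15 \left|{\omega}\right|}}{6750}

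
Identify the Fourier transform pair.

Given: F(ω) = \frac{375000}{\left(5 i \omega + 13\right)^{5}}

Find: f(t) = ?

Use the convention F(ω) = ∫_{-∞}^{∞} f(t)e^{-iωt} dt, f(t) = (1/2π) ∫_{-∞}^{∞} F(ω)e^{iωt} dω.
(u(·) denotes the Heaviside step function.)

f(t) = 5 t^{4} e^{- \frac{13 t}{5}} u\left(t\right)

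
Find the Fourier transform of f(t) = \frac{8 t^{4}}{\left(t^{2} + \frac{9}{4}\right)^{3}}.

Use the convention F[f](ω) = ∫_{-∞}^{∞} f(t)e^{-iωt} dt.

F(ω) = \frac{\pi \left(3 \omega^{2} - 10 \left|{\omega}\right| + 4\right) e^{- \frac{3 \left|{\omega}\right|}{2}}}{2}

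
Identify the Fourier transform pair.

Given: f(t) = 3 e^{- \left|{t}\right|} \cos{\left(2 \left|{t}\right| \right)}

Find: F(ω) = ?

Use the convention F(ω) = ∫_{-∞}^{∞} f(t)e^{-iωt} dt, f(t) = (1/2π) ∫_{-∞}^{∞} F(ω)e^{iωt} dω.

F(ω) = \frac{6 \left(\omega^{2} + 5\right)}{\omega^{4} - 6 \omega^{2} + 25}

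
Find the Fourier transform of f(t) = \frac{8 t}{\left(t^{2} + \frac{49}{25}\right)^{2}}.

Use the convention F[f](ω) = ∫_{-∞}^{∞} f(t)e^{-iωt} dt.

F(ω) = - \frac{20 i \pi \omega e^{- \frac{7 \left|{\omega}\right|}{5}}}{7}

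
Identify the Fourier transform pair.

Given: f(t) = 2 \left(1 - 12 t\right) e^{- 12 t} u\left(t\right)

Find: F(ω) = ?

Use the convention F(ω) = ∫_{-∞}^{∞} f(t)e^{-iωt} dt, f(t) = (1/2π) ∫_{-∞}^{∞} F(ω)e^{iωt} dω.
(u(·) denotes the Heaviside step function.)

F(ω) = \frac{2 i \omega}{- \omega^{2} + 24 i \omega + 144}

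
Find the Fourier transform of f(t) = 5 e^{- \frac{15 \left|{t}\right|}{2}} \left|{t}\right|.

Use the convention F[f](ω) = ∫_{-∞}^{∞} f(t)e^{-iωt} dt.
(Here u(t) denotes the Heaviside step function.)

F(ω) = \frac{40 \left(225 - 4 \omega^{2}\right)}{\left(4 \omega^{2} + 225\right)^{2}}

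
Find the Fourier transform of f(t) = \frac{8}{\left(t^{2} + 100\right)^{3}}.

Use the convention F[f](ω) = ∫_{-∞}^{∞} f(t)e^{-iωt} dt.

F(ω) = \frac{\pi \left(100 \omega^{2} + 30 \left|{\omega}\right| + 3\right) e^{- 10 \left|{\omega}\right|}}{100000}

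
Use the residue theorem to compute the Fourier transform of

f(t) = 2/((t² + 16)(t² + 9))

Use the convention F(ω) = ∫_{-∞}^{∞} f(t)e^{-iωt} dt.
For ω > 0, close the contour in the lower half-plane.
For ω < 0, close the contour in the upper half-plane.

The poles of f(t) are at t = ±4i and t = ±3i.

Let g(z) = f(z)e^{-iωz}; for large |z| the factor e^{-iωz} decays in the lower half-plane when ω > 0 and in the upper half-plane when ω < 0.

Case ω > 0 (lower half-plane, clockwise contour ⇒ F(ω) = -2πi·ΣRes):
  Res_{z = - 4 i} g(z) = - \frac{i e^{- 4 \omega}}{28}
  Res_{z = - 3 i} g(z) = \frac{i e^{- 3 \omega}}{21}
  F(ω) = -2πi·ΣRes = \frac{\pi \left(4 e^{\omega} - 3\right) e^{- 4 \omega}}{42}

Case ω < 0 (upper half-plane, counterclockwise contour ⇒ F(ω) = +2πi·ΣRes):
  Res_{z = 4 i} g(z) = \frac{i e^{4 \omega}}{28}
  Res_{z = 3 i} g(z) = - \frac{i e^{3 \omega}}{21}
  F(ω) = 2πi·ΣRes = \frac{\pi \left(4 - 3 e^{\omega}\right) e^{3 \omega}}{42}

Both cases combine into a single formula in |ω|:

F(ω) = \frac{\pi \left(4 e^{\left|{\omega}\right|} - 3\right) e^{- 4 \left|{\omega}\right|}}{42}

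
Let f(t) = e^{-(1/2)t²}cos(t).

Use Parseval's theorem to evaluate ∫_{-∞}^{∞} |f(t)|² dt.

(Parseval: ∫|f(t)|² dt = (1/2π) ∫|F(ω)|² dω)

∫|f(t)|² dt = \frac{\sqrt{\pi} \left(1 + e\right)}{2 e}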